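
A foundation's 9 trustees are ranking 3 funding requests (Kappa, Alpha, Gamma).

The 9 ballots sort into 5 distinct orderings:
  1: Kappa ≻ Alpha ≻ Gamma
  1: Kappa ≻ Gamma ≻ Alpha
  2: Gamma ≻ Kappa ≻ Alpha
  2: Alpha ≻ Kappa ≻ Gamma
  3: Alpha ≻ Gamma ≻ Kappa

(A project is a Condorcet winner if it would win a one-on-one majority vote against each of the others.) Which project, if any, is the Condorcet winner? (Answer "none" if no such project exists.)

Head-to-head results (9 reviewers):
Kappa vs Alpha: 1+1+2 = 4 for Kappa, 5 for Alpha — Alpha by 5–4.
Kappa vs Gamma: 4 to 5, Gamma.
Alpha vs Gamma: Alpha wins 6–3.
Only Alpha has no losses; Alpha is the Condorcet winner.

Alpha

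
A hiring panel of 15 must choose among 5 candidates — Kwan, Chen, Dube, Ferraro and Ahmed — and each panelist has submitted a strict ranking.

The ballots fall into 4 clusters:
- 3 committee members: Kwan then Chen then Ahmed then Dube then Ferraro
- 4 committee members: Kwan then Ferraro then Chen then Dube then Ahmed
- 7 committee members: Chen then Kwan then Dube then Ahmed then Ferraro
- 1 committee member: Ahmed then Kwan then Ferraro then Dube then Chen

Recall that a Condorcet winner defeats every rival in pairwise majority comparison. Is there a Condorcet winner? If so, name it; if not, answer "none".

Kwan

Check each pair by majority over 15 ballots:
Kwan vs Chen: 3+4+1 = 8 for Kwan, 7 for Chen — Kwan by 8–7.
Kwan vs Dube: Kwan wins 15–0.
Kwan vs Ferraro: 3+4+7+1 = 15 for Kwan, 0 for Ferraro — Kwan by 15–0.
Kwan vs Ahmed: Kwan preferred on 3+4+7 = 14 ballots; Kwan wins 14–1.
Chen vs Dube: Chen preferred on 3+4+7 = 14 ballots; Chen wins 14–1.
Chen vs Ferraro: Chen is ranked higher on 3+7 = 10 ballots, Ferraro on 5. Chen wins 10–5.
Chen–Ahmed: Chen 14–1.
Dube–Ferraro: Dube 10–5.
Dube–Ahmed: Dube 11–4.
Ferraro vs Ahmed: Ahmed wins 11–4.
Kwan defeats every rival head-to-head and is the Condorcet winner.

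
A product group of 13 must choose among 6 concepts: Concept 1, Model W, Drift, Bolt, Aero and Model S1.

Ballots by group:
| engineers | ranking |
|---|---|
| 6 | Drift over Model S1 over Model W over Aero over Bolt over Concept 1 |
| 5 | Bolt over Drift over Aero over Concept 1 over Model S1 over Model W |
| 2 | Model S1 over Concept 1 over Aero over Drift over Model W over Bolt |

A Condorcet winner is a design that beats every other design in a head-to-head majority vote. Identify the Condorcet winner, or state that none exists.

Drift

Head-to-head results (13 engineers):
Concept 1 vs Model W: Concept 1 wins 7–6.
Concept 1 vs Drift: Drift, 11–2.
Concept 1 vs Bolt: Bolt wins 11–2.
Concept 1 vs Aero: Aero wins 11–2.
Concept 1 vs Model S1: Model S1 wins 8–5.
Model W vs Drift: Drift, 13–0.
Model W–Bolt: Model W 8–5.
Model W vs Aero: Aero wins 7–6.
Model W vs Model S1: Model S1 wins 13–0.
Drift vs Bolt: Drift wins 8–5.
Drift vs Aero: Drift, 11–2.
Drift vs Model S1: Drift, 11–2.
Bolt–Aero: Aero 8–5.
Bolt–Model S1: Model S1 8–5.
Aero vs Model S1: Model S1 wins 8–5.
Drift wins every pairwise contest, so Drift is the Condorcet winner.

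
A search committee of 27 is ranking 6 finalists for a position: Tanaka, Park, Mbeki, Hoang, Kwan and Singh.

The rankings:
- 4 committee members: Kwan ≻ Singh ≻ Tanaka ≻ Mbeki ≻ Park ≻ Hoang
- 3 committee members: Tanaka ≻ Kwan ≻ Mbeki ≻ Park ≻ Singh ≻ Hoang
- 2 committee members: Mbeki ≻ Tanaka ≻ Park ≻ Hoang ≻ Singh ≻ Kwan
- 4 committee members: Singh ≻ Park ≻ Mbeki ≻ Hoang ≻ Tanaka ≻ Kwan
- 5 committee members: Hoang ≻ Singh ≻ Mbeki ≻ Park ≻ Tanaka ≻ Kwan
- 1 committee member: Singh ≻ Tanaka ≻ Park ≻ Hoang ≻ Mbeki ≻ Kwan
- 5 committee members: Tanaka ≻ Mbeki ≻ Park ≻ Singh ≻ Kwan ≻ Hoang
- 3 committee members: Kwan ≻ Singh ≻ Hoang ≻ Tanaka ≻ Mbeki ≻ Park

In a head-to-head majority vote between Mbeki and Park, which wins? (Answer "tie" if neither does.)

Mbeki

Ballots ranking Mbeki above Park: 4 + 3 + 2 + 5 + 5 + 3 = 22.
Ballots ranking Park above Mbeki: 27 − 22 = 5.
Mbeki wins the head-to-head 22–5.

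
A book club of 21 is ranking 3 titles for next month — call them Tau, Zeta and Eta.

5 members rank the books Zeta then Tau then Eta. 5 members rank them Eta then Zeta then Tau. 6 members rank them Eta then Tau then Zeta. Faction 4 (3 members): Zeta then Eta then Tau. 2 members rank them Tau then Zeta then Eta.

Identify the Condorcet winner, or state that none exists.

Eta

Head-to-head results (21 members):
Tau vs Zeta: 6+2 = 8 for Tau, 13 for Zeta — Zeta by 13–8.
Tau vs Eta: 5+2 = 7 for Tau, 14 for Eta — Eta by 14–7.
Zeta vs Eta: Zeta preferred on 5+3+2 = 10 ballots; Eta wins 11–10.
Only Eta has no losses; Eta is the Condorcet winner.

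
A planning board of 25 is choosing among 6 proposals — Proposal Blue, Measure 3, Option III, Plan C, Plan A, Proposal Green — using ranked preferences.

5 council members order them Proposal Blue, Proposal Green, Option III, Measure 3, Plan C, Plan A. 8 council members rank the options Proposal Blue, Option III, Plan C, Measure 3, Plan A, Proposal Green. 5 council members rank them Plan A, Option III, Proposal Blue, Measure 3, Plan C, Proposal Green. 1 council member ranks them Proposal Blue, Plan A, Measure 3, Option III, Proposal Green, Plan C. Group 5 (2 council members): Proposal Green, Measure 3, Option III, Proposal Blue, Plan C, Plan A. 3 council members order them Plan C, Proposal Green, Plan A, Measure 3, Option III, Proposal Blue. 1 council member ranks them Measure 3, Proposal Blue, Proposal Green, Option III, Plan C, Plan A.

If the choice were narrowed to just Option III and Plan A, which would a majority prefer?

Option III

Ballots ranking Option III above Plan A: 5 + 8 + 2 + 1 = 16.
Ballots ranking Plan A above Option III: 25 − 16 = 9.
Option III wins the head-to-head 16–9.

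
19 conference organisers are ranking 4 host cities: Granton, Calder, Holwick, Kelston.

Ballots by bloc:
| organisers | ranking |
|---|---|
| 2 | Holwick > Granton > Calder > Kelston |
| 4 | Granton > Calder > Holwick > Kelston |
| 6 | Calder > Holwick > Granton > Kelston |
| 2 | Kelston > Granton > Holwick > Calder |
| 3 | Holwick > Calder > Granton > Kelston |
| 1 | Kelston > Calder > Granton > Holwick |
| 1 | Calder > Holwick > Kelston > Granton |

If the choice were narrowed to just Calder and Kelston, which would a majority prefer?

Ballots ranking Calder above Kelston: 2 + 4 + 6 + 3 + 1 = 16.
Ballots ranking Kelston above Calder: 19 − 16 = 3.
Calder wins the head-to-head 16–3.

Calder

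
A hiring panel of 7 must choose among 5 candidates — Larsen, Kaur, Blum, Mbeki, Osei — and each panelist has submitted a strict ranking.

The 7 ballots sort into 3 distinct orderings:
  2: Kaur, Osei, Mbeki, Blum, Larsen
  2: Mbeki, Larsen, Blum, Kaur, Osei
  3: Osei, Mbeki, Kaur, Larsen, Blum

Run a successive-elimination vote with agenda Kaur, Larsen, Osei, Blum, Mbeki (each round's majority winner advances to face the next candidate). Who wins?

Round 1: Kaur vs Larsen — 5–2, Kaur advances.
Round 2: Kaur vs Osei — 4–3, Kaur advances.
Round 3: Kaur vs Blum — 5–2, Kaur advances.
Round 4: Kaur vs Mbeki — 2–5, Mbeki advances.
Mbeki survives the agenda.

Mbeki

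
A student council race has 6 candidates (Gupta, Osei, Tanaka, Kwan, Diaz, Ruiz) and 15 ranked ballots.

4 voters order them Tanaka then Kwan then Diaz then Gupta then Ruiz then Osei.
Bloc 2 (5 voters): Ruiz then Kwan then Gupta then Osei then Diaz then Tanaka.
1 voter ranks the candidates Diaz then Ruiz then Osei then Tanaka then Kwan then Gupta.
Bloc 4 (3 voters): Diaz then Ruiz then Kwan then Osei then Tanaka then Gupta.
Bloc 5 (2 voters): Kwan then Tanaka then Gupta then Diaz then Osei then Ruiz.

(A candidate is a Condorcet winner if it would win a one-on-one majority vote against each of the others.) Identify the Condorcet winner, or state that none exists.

Check each pair by majority over 15 ballots:
Gupta vs Osei: Gupta, 11–4.
Gupta–Tanaka: Tanaka 10–5.
Gupta vs Kwan: Kwan wins 15–0.
Gupta vs Diaz: Diaz wins 8–7.
Gupta vs Ruiz: Ruiz, 9–6.
Osei–Tanaka: Osei 9–6.
Osei vs Kwan: Kwan, 14–1.
Osei vs Diaz: Diaz wins 10–5.
Osei–Ruiz: Ruiz 13–2.
Tanaka–Kwan: Kwan 10–5.
Tanaka–Diaz: Diaz 9–6.
Tanaka–Ruiz: Ruiz 9–6.
Kwan vs Diaz: Kwan wins 11–4.
Kwan vs Ruiz: Ruiz wins 9–6.
Diaz–Ruiz: Diaz 10–5.
Each candidate drops at least one matchup (Gupta loses to Tanaka; Osei loses to Gupta; Tanaka loses to Osei; Kwan loses to Ruiz; Diaz loses to Kwan; Ruiz loses to Diaz); the cycle Gupta > Osei > Tanaka > Gupta rules out a Condorcet winner.

none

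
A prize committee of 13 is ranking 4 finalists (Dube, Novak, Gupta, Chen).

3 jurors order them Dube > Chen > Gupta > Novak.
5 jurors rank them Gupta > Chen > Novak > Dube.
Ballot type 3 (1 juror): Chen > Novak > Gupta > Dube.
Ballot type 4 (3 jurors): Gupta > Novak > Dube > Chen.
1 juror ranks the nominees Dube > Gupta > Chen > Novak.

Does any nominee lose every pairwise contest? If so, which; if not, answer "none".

none

Pairwise majorities:
Dube–Novak: Novak 9–4.
Dube vs Gupta: 4 to 9, Gupta.
Dube–Chen: Dube 7–6.
Novak vs Gupta: 1 for Novak, 12 for Gupta — Gupta by 12–1.
Novak–Chen: Chen 10–3.
Gupta vs Chen: Gupta wins 9–4.
No nominee is winless: Dube beats Chen; Novak beats Dube; Gupta beats Dube; Chen beats Novak. There is no Condorcet loser.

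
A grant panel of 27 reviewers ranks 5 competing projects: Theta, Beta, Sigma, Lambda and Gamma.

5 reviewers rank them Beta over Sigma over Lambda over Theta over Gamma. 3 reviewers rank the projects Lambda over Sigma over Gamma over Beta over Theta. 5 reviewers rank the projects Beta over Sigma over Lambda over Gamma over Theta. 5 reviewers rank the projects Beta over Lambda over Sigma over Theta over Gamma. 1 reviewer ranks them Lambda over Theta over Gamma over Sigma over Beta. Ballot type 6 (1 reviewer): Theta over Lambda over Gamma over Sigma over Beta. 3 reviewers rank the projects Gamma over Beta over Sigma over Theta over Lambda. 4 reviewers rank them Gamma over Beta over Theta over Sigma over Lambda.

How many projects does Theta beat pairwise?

Theta against each rival (27 reviewers):
Theta vs Beta: 2 to 25, Beta.
Theta vs Sigma: Theta preferred on 1+1+4 = 6 ballots; Sigma wins 21–6.
Theta vs Lambda: Lambda wins 19–8.
Theta vs Gamma: Theta preferred on 5+5+1+1 = 12 ballots; Gamma wins 15–12.
Theta beats no one; loses to Beta, Sigma, Lambda, Gamma — 0 pairwise wins.

0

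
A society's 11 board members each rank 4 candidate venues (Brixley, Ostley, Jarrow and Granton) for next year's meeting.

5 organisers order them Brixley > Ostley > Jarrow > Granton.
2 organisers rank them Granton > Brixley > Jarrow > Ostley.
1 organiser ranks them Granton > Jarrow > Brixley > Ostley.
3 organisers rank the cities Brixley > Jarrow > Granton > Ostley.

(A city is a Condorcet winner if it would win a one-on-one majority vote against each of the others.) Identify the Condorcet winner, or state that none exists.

Brixley

Pairwise majorities:
Brixley vs Ostley: Brixley is ranked higher on 5+2+1+3 = 11 ballots, Ostley on 0. Brixley wins 11–0.
Brixley vs Jarrow: 5+2+3 = 10 for Brixley, 1 for Jarrow — Brixley by 10–1.
Brixley vs Granton: Brixley preferred on 5+3 = 8 ballots; Brixley wins 8–3.
Ostley vs Jarrow: Ostley is ranked higher on 5 ballots, Jarrow on 6. Jarrow wins 6–5.
Ostley vs Granton: 5 to 6, Granton.
Jarrow vs Granton: Jarrow preferred on 5+3 = 8 ballots; Jarrow wins 8–3.
Only Brixley has no losses; Brixley is the Condorcet winner.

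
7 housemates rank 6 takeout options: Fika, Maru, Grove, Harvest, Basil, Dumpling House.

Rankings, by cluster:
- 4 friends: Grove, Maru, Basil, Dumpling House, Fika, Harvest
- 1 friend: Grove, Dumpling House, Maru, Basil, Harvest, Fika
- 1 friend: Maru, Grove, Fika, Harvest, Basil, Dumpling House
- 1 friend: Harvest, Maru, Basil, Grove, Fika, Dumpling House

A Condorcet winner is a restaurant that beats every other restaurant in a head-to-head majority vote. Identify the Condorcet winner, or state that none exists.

Grove

Check each pair by majority over 7 ballots:
Fika vs Maru: Fika is ranked higher on 0 ballots, Maru on 7. Maru wins 7–0.
Fika vs Grove: Fika is ranked higher on 0 ballots, Grove on 7. Grove wins 7–0.
Fika vs Harvest: 4+1 = 5 for Fika, 2 for Harvest — Fika by 5–2.
Fika vs Basil: 1 to 6, Basil.
Fika vs Dumpling House: 1+1 = 2 for Fika, 5 for Dumpling House — Dumpling House by 5–2.
Maru vs Grove: Maru preferred on 1+1 = 2 ballots; Grove wins 5–2.
Maru vs Harvest: Maru is ranked higher on 4+1+1 = 6 ballots, Harvest on 1. Maru wins 6–1.
Maru vs Basil: 4+1+1+1 = 7 for Maru, 0 for Basil — Maru by 7–0.
Maru vs Dumpling House: Maru preferred on 4+1+1 = 6 ballots; Maru wins 6–1.
Grove vs Harvest: Grove preferred on 4+1+1 = 6 ballots; Grove wins 6–1.
Grove vs Basil: Grove is ranked higher on 4+1+1 = 6 ballots, Basil on 1. Grove wins 6–1.
Grove vs Dumpling House: 4+1+1+1 = 7 for Grove, 0 for Dumpling House — Grove by 7–0.
Harvest vs Basil: 1+1 = 2 for Harvest, 5 for Basil — Basil by 5–2.
Harvest vs Dumpling House: 1+1 = 2 for Harvest, 5 for Dumpling House — Dumpling House by 5–2.
Basil vs Dumpling House: Basil preferred on 4+1+1 = 6 ballots; Basil wins 6–1.
Grove beats each of Fika, Maru, Harvest, Basil, Dumpling House — Grove is the Condorcet winner.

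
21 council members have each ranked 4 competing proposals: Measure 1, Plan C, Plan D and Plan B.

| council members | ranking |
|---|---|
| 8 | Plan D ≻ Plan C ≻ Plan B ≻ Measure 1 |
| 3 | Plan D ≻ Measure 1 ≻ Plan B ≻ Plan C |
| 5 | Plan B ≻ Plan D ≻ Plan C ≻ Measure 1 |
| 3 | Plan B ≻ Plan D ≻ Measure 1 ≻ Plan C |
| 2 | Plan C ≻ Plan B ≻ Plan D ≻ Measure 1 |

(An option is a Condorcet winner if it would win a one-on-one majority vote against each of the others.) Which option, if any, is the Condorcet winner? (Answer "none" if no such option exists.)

Plan D

Check each pair by majority over 21 ballots:
Measure 1 vs Plan C: Plan C wins 15–6.
Measure 1 vs Plan D: Plan D, 21–0.
Measure 1 vs Plan B: Plan B wins 18–3.
Plan C vs Plan D: Plan D, 19–2.
Plan C vs Plan B: Plan B wins 11–10.
Plan D–Plan B: Plan D 11–10.
Plan D beats each of Measure 1, Plan C, Plan B — Plan D is the Condorcet winner.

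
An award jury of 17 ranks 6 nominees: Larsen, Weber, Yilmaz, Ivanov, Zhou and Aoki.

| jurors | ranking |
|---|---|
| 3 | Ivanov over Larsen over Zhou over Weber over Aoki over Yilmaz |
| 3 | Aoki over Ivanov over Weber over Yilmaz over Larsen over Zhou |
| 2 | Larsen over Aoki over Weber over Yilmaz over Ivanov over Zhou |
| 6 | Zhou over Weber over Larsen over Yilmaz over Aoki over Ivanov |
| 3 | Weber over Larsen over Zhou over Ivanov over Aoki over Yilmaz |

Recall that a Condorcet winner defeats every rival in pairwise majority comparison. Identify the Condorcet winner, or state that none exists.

none

Pairwise majorities:
Larsen vs Weber: Larsen is ranked higher on 3+2 = 5 ballots, Weber on 12. Weber wins 12–5.
Larsen vs Yilmaz: 3+2+6+3 = 14 for Larsen, 3 for Yilmaz — Larsen by 14–3.
Larsen vs Ivanov: Larsen is ranked higher on 2+6+3 = 11 ballots, Ivanov on 6. Larsen wins 11–6.
Larsen vs Zhou: Larsen is ranked higher on 3+3+2+3 = 11 ballots, Zhou on 6. Larsen wins 11–6.
Larsen vs Aoki: Larsen preferred on 3+2+6+3 = 14 ballots; Larsen wins 14–3.
Weber vs Yilmaz: Weber is ranked higher on 3+3+2+6+3 = 17 ballots, Yilmaz on 0. Weber wins 17–0.
Weber vs Ivanov: Weber preferred on 2+6+3 = 11 ballots; Weber wins 11–6.
Weber vs Zhou: Weber preferred on 3+2+3 = 8 ballots; Zhou wins 9–8.
Weber vs Aoki: Weber is ranked higher on 3+6+3 = 12 ballots, Aoki on 5. Weber wins 12–5.
Yilmaz vs Ivanov: Yilmaz preferred on 2+6 = 8 ballots; Ivanov wins 9–8.
Yilmaz vs Zhou: Yilmaz is ranked higher on 3+2 = 5 ballots, Zhou on 12. Zhou wins 12–5.
Yilmaz vs Aoki: 6 to 11, Aoki.
Ivanov vs Zhou: 8 to 9, Zhou.
Ivanov vs Aoki: 3+3 = 6 for Ivanov, 11 for Aoki — Aoki by 11–6.
Zhou vs Aoki: Zhou is ranked higher on 3+6+3 = 12 ballots, Aoki on 5. Zhou wins 12–5.
Every nominee loses at least once (Larsen loses to Weber; Weber loses to Zhou; Yilmaz loses to Larsen; Ivanov loses to Larsen; Zhou loses to Larsen; Aoki loses to Larsen). The majority relation contains the cycle Larsen > Zhou > Weber > Larsen, so there is no Condorcet winner.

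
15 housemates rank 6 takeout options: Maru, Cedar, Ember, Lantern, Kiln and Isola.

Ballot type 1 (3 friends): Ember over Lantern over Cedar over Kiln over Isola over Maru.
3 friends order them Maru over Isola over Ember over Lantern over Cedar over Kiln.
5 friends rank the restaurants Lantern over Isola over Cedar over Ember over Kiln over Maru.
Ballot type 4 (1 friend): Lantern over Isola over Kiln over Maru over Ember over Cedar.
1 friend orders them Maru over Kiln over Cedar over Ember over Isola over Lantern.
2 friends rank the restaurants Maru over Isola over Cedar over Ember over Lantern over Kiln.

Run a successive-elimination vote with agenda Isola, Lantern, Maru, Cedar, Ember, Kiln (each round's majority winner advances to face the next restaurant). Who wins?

Round 1: Isola vs Lantern — 6–9, Lantern advances.
Round 2: Lantern vs Maru — 9–6, Lantern advances.
Round 3: Lantern vs Cedar — 12–3, Lantern advances.
Round 4: Lantern vs Ember — 6–9, Ember advances.
Round 5: Ember vs Kiln — 13–2, Ember advances.
The agenda winner is Ember.

Ember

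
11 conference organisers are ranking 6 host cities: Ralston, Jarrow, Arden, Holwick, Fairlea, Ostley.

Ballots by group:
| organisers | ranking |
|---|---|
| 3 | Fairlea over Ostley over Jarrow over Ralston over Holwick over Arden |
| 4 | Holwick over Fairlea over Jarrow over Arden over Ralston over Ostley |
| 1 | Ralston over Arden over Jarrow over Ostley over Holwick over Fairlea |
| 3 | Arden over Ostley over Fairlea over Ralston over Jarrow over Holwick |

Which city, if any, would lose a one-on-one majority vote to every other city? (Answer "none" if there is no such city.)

Pairwise majorities:
Ralston vs Jarrow: Jarrow wins 7–4.
Ralston vs Arden: Arden, 7–4.
Ralston vs Holwick: Ralston is ranked higher on 3+1+3 = 7 ballots, Holwick on 4. Ralston wins 7–4.
Ralston vs Fairlea: Fairlea wins 10–1.
Ralston vs Ostley: Ralston preferred on 4+1 = 5 ballots; Ostley wins 6–5.
Jarrow vs Arden: Jarrow wins 7–4.
Jarrow vs Holwick: Jarrow is ranked higher on 3+1+3 = 7 ballots, Holwick on 4. Jarrow wins 7–4.
Jarrow–Fairlea: Fairlea 10–1.
Jarrow vs Ostley: Ostley wins 6–5.
Arden vs Holwick: 1+3 = 4 for Arden, 7 for Holwick — Holwick by 7–4.
Arden vs Fairlea: Fairlea, 7–4.
Arden vs Ostley: Arden, 8–3.
Holwick–Fairlea: Fairlea 6–5.
Holwick vs Ostley: Ostley wins 7–4.
Fairlea vs Ostley: Fairlea, 7–4.
Every city wins at least one matchup (Ralston beats Holwick; Jarrow beats Ralston; Arden beats Ralston; Holwick beats Arden; Fairlea beats Ralston; Ostley beats Ralston), so there is no Condorcet loser.

none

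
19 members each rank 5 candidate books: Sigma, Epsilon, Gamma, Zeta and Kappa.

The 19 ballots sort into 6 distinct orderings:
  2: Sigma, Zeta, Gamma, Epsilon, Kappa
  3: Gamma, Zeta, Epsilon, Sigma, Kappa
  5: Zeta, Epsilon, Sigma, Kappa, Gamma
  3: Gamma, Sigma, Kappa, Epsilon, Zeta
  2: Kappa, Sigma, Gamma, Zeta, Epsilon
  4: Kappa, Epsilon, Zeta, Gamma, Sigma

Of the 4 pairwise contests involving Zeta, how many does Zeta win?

4

Zeta against each rival (19 members):
Zeta vs Sigma: 3+5+4 = 12 for Zeta, 7 for Sigma — Zeta by 12–7.
Zeta vs Epsilon: Zeta preferred on 2+3+5+2 = 12 ballots; Zeta wins 12–7.
Zeta vs Gamma: Zeta preferred on 2+5+4 = 11 ballots; Zeta wins 11–8.
Zeta vs Kappa: Zeta preferred on 2+3+5 = 10 ballots; Zeta wins 10–9.
Zeta beats Sigma, Epsilon, Gamma, Kappa — 4 pairwise wins.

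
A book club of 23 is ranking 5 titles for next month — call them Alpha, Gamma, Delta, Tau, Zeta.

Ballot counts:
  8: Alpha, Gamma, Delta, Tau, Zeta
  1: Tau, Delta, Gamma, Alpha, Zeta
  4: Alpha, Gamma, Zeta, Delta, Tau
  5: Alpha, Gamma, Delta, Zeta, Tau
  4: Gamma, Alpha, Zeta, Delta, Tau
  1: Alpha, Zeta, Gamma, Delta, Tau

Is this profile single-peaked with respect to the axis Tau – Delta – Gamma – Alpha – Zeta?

yes

Axis positions: Tau=1, Delta=2, Gamma=3, Alpha=4, Zeta=5.
Cluster 1 (peak Alpha at position 4): ranking walks positions 4-3-2-1-5, expanding outward from the peak — single-peaked.
Cluster 2 (peak Tau at position 1): ranking walks positions 1-2-3-4-5, expanding outward from the peak — single-peaked.
Cluster 3 (peak Alpha at position 4): ranking walks positions 4-3-5-2-1, expanding outward from the peak — single-peaked.
Cluster 4 (peak Alpha at position 4): ranking walks positions 4-3-2-5-1, expanding outward from the peak — single-peaked.
Cluster 5 (peak Gamma at position 3): ranking walks positions 3-4-5-2-1, expanding outward from the peak — single-peaked.
Cluster 6 (peak Alpha at position 4): ranking walks positions 4-5-3-2-1, expanding outward from the peak — single-peaked.
Every ranking is single-peaked on this axis.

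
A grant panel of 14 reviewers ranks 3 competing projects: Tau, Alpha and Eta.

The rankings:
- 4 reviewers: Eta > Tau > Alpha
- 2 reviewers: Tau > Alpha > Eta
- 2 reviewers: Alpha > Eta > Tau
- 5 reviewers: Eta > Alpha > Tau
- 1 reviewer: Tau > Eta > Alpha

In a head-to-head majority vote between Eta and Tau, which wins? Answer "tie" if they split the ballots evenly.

Ballots ranking Eta above Tau: 4 + 2 + 5 = 11.
Ballots ranking Tau above Eta: 14 − 11 = 3.
Eta wins the head-to-head 11–3.

Eta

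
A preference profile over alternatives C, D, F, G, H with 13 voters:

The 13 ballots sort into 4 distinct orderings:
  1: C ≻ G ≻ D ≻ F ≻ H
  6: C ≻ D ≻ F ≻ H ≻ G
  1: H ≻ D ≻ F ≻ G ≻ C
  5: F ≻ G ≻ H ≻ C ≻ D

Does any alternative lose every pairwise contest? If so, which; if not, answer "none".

G

Head-to-head results (13 voters):
C vs D: C wins 12–1.
C vs F: C preferred on 1+6 = 7 ballots; C wins 7–6.
C vs G: 1+6 = 7 for C, 6 for G — C by 7–6.
C vs H: C preferred on 1+6 = 7 ballots; C wins 7–6.
D vs F: 8 to 5, D.
D vs G: 6+1 = 7 for D, 6 for G — D by 7–6.
D–H: D 7–6.
F vs G: 6+1+5 = 12 for F, 1 for G — F by 12–1.
F vs H: F preferred on 1+6+5 = 12 ballots; F wins 12–1.
G vs H: H, 7–6.
G loses to every other alternative — it is the Condorcet loser.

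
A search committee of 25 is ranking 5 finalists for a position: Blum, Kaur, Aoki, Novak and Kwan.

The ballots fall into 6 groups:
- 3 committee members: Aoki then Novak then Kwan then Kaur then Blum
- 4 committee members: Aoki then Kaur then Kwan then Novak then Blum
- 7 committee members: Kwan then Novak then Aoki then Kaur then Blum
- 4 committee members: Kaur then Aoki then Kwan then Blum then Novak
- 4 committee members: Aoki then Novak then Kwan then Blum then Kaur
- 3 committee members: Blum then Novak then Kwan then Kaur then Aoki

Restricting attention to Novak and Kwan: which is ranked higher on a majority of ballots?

Kwan

Ballots ranking Novak above Kwan: 3 + 4 + 3 = 10.
Ballots ranking Kwan above Novak: 25 − 10 = 15.
Kwan wins the head-to-head 15–10.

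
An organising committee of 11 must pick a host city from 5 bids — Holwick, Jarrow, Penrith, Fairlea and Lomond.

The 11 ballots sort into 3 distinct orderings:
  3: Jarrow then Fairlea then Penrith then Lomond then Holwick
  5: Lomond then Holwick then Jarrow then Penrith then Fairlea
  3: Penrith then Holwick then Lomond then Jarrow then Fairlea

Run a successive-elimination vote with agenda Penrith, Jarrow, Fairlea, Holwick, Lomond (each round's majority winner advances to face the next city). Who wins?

Lomond

Round 1: Penrith vs Jarrow — 3–8, Jarrow advances.
Round 2: Jarrow vs Fairlea — 11–0, Jarrow advances.
Round 3: Jarrow vs Holwick — 3–8, Holwick advances.
Round 4: Holwick vs Lomond — 3–8, Lomond advances.
The agenda winner is Lomond.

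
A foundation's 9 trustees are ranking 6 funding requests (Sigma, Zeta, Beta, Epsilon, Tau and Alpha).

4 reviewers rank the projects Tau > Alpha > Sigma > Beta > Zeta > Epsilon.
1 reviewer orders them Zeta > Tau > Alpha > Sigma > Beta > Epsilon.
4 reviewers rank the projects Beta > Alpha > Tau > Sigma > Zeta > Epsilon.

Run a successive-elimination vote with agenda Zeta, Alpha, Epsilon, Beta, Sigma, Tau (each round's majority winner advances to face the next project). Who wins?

Tau

Round 1: Zeta vs Alpha — 1–8, Alpha advances.
Round 2: Alpha vs Epsilon — 9–0, Alpha advances.
Round 3: Alpha vs Beta — 5–4, Alpha advances.
Round 4: Alpha vs Sigma — 9–0, Alpha advances.
Round 5: Alpha vs Tau — 4–5, Tau advances.
Tau survives the agenda.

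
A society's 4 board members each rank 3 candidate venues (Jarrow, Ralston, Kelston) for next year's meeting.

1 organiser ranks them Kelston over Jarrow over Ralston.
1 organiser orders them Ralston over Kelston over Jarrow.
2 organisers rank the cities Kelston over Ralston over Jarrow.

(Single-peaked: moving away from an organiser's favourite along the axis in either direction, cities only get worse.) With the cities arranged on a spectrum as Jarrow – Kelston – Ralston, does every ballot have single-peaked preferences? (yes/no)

Axis positions: Jarrow=1, Kelston=2, Ralston=3.
Cluster 1 (peak Kelston at position 2): ranking walks positions 2-1-3, expanding outward from the peak — single-peaked.
Cluster 2 (peak Ralston at position 3): ranking walks positions 3-2-1, expanding outward from the peak — single-peaked.
Cluster 3 (peak Kelston at position 2): ranking walks positions 2-3-1, expanding outward from the peak — single-peaked.
Every ranking is single-peaked on this axis.

yes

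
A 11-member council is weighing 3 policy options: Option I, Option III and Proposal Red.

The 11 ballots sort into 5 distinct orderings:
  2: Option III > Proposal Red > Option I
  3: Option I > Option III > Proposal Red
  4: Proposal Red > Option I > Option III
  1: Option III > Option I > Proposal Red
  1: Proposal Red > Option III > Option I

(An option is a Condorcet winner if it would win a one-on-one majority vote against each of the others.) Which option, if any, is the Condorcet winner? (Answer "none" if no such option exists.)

Pairwise majorities:
Option I vs Option III: 3+4 = 7 for Option I, 4 for Option III — Option I by 7–4.
Option I vs Proposal Red: Proposal Red, 7–4.
Option III vs Proposal Red: Option III wins 6–5.
No option is unbeaten: Option I loses to Proposal Red; Option III loses to Option I; Proposal Red loses to Option III. In particular Option I > Option III > Proposal Red > Option I is a majority cycle — no Condorcet winner exists.

none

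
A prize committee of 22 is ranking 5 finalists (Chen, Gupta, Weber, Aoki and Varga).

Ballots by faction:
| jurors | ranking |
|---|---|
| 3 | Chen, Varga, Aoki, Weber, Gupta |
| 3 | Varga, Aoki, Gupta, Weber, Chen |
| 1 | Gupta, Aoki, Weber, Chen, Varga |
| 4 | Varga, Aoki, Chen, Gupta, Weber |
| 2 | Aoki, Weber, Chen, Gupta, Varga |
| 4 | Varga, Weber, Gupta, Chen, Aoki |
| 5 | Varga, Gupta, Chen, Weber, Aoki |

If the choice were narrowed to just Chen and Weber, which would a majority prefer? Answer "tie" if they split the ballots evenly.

Ballots ranking Chen above Weber: 3 + 4 + 5 = 12.
Ballots ranking Weber above Chen: 22 − 12 = 10.
Chen wins the head-to-head 12–10.

Chen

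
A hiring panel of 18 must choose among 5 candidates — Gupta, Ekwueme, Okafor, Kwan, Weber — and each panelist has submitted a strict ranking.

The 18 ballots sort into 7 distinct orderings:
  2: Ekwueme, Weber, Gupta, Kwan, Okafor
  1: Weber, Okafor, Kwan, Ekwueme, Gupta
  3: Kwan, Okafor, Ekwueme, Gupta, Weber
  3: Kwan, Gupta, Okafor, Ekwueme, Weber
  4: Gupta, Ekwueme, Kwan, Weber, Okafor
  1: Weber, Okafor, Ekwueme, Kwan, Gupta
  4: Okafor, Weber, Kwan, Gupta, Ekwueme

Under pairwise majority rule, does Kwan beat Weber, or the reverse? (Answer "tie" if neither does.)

Ballots ranking Kwan above Weber: 3 + 3 + 4 = 10.
Ballots ranking Weber above Kwan: 18 − 10 = 8.
Kwan wins the head-to-head 10–8.

Kwan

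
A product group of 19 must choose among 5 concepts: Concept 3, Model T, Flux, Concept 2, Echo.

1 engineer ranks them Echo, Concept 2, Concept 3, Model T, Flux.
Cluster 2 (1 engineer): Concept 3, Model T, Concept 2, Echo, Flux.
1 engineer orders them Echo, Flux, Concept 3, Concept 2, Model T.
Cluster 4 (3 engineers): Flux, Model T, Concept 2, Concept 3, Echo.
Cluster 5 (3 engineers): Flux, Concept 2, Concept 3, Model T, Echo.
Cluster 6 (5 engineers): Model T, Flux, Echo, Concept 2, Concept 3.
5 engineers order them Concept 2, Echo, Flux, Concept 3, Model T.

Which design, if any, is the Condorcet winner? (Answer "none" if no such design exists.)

Pairwise majorities:
Concept 3 vs Model T: Concept 3, 11–8.
Concept 3 vs Flux: Flux, 17–2.
Concept 3–Concept 2: Concept 2 17–2.
Concept 3 vs Echo: Echo, 12–7.
Model T–Flux: Flux 12–7.
Model T vs Concept 2: Concept 2, 10–9.
Model T vs Echo: Model T, 12–7.
Flux–Concept 2: Flux 12–7.
Flux–Echo: Flux 11–8.
Concept 2 vs Echo: Concept 2, 12–7.
Only Flux has no losses; Flux is the Condorcet winner.

Flux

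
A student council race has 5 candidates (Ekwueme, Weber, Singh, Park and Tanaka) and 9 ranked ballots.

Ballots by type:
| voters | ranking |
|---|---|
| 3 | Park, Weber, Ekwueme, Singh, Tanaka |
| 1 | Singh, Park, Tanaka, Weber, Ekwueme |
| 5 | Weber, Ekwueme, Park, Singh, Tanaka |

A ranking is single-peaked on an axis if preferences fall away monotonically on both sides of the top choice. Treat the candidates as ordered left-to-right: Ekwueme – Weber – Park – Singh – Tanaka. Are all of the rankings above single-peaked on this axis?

Axis positions: Ekwueme=1, Weber=2, Park=3, Singh=4, Tanaka=5.
Type 1 (peak Park at position 3): ranking walks positions 3-2-1-4-5, expanding outward from the peak — single-peaked.
Type 2 (peak Singh at position 4): ranking walks positions 4-3-5-2-1, expanding outward from the peak — single-peaked.
Type 3 (peak Weber at position 2): ranking walks positions 2-1-3-4-5, expanding outward from the peak — single-peaked.
Every ranking is single-peaked on this axis.

yes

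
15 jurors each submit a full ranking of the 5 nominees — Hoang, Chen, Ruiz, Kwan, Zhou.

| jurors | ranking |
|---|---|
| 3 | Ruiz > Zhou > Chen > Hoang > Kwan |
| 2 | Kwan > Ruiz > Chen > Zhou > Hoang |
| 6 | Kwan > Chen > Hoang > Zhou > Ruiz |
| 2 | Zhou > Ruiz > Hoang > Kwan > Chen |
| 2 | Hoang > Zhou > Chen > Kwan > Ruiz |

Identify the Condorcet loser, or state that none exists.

Pairwise majorities:
Hoang vs Chen: 2+2 = 4 for Hoang, 11 for Chen — Chen by 11–4.
Hoang vs Ruiz: Hoang, 8–7.
Hoang–Kwan: Kwan 8–7.
Hoang vs Zhou: Hoang, 8–7.
Chen vs Ruiz: Chen, 8–7.
Chen vs Kwan: Kwan, 10–5.
Chen vs Zhou: Chen wins 8–7.
Ruiz vs Kwan: Kwan, 10–5.
Ruiz vs Zhou: Ruiz preferred on 3+2 = 5 ballots; Zhou wins 10–5.
Kwan vs Zhou: Kwan, 8–7.
Ruiz is beaten in every head-to-head and is the Condorcet loser.

Ruiz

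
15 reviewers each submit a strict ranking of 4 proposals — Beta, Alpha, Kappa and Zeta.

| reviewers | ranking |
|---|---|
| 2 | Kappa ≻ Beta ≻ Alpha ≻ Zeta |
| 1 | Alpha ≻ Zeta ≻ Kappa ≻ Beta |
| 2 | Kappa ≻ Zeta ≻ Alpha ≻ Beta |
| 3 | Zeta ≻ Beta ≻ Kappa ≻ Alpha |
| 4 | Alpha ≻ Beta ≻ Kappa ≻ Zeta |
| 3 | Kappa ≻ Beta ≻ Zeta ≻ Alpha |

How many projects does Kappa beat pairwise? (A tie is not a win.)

3

Kappa against each rival (15 reviewers):
Kappa vs Beta: Kappa preferred on 2+1+2+3 = 8 ballots; Kappa wins 8–7.
Kappa vs Alpha: Kappa wins 10–5.
Kappa–Zeta: Kappa 11–4.
Kappa beats Beta, Alpha, Zeta — 3 pairwise wins.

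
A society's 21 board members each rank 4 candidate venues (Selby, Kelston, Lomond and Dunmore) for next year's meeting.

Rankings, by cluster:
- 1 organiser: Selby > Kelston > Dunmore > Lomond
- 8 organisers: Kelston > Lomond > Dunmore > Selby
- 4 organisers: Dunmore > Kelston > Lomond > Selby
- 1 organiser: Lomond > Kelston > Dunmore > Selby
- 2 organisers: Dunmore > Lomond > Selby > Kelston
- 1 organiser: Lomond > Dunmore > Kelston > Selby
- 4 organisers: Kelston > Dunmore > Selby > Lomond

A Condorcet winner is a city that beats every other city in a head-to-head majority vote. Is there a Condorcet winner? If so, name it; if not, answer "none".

Head-to-head results (21 organisers):
Selby vs Kelston: 1+2 = 3 for Selby, 18 for Kelston — Kelston by 18–3.
Selby vs Lomond: Selby preferred on 1+4 = 5 ballots; Lomond wins 16–5.
Selby vs Dunmore: Selby preferred on 1 ballot; Dunmore wins 20–1.
Kelston vs Lomond: Kelston preferred on 1+8+4+4 = 17 ballots; Kelston wins 17–4.
Kelston vs Dunmore: 1+8+1+4 = 14 for Kelston, 7 for Dunmore — Kelston by 14–7.
Lomond vs Dunmore: Lomond is ranked higher on 8+1+1 = 10 ballots, Dunmore on 11. Dunmore wins 11–10.
Kelston wins every pairwise contest, so Kelston is the Condorcet winner.

Kelston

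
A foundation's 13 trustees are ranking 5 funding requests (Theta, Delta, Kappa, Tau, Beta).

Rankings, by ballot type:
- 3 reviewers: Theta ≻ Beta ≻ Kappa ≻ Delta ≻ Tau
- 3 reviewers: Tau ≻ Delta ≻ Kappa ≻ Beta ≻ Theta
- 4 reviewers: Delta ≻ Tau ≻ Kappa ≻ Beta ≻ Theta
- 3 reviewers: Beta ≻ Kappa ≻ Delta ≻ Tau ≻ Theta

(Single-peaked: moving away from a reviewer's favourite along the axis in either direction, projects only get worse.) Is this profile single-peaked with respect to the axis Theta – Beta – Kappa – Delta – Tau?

Axis positions: Theta=1, Beta=2, Kappa=3, Delta=4, Tau=5.
Ballot type 1 (peak Theta at position 1): ranking walks positions 1-2-3-4-5, expanding outward from the peak — single-peaked.
Ballot type 2 (peak Tau at position 5): ranking walks positions 5-4-3-2-1, expanding outward from the peak — single-peaked.
Ballot type 3 (peak Delta at position 4): ranking walks positions 4-5-3-2-1, expanding outward from the peak — single-peaked.
Ballot type 4 (peak Beta at position 2): ranking walks positions 2-3-4-5-1, expanding outward from the peak — single-peaked.
Every ranking is single-peaked on this axis.

yes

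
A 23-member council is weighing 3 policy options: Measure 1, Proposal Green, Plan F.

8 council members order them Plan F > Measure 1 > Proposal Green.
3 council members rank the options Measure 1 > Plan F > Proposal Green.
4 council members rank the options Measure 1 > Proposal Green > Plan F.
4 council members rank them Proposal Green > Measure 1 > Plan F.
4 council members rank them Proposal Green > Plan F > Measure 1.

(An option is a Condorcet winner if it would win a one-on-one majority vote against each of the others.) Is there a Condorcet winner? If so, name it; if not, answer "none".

Pairwise majorities:
Measure 1 vs Proposal Green: 8+3+4 = 15 for Measure 1, 8 for Proposal Green — Measure 1 by 15–8.
Measure 1 vs Plan F: Plan F wins 12–11.
Proposal Green vs Plan F: Proposal Green wins 12–11.
Each option drops at least one matchup (Measure 1 loses to Plan F; Proposal Green loses to Measure 1; Plan F loses to Proposal Green); the cycle Measure 1 beats Proposal Green beats Plan F beats Measure 1 rules out a Condorcet winner.

none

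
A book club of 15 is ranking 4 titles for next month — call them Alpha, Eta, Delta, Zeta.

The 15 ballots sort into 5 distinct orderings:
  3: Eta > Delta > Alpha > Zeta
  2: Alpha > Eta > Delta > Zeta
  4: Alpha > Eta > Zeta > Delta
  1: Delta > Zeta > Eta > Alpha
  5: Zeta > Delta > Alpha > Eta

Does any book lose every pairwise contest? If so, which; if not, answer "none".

none

Head-to-head results (15 members):
Alpha vs Eta: 11 to 4, Alpha.
Alpha vs Delta: Delta, 9–6.
Alpha vs Zeta: Alpha is ranked higher on 3+2+4 = 9 ballots, Zeta on 6. Alpha wins 9–6.
Eta vs Delta: 3+2+4 = 9 for Eta, 6 for Delta — Eta by 9–6.
Eta–Zeta: Eta 9–6.
Delta vs Zeta: Delta preferred on 3+2+1 = 6 ballots; Zeta wins 9–6.
Each book has at least one pairwise win (Alpha beats Eta; Eta beats Delta; Delta beats Alpha; Zeta beats Delta) — no Condorcet loser.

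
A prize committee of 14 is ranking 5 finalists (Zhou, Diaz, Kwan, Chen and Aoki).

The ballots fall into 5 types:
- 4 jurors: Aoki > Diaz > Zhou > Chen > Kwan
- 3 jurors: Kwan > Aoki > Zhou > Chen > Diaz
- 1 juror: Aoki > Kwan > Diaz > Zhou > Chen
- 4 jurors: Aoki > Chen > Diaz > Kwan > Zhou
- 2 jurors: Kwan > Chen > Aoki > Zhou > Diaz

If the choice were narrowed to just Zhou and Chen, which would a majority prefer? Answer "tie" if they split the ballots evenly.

Ballots ranking Zhou above Chen: 4 + 3 + 1 = 8.
Ballots ranking Chen above Zhou: 14 − 8 = 6.
Zhou wins the head-to-head 8–6.

Zhou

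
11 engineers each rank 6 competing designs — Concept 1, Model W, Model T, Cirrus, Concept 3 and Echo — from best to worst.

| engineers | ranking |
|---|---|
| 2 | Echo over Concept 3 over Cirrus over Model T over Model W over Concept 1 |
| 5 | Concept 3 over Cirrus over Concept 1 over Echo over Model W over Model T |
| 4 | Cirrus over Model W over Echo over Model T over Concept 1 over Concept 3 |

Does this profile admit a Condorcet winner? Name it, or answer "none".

none

Head-to-head results (11 engineers):
Concept 1 vs Model W: Concept 1 is ranked higher on 5 ballots, Model W on 6. Model W wins 6–5.
Concept 1 vs Model T: Concept 1 preferred on 5 ballots; Model T wins 6–5.
Concept 1 vs Cirrus: 0 to 11, Cirrus.
Concept 1 vs Concept 3: 4 for Concept 1, 7 for Concept 3 — Concept 3 by 7–4.
Concept 1 vs Echo: Concept 1 preferred on 5 ballots; Echo wins 6–5.
Model W vs Model T: 9 to 2, Model W.
Model W vs Cirrus: 0 for Model W, 11 for Cirrus — Cirrus by 11–0.
Model W vs Concept 3: 4 to 7, Concept 3.
Model W vs Echo: Model W preferred on 4 ballots; Echo wins 7–4.
Model T vs Cirrus: Model T is ranked higher on 0 ballots, Cirrus on 11. Cirrus wins 11–0.
Model T vs Concept 3: Model T preferred on 4 ballots; Concept 3 wins 7–4.
Model T vs Echo: 0 for Model T, 11 for Echo — Echo by 11–0.
Cirrus–Concept 3: Concept 3 7–4.
Cirrus vs Echo: 5+4 = 9 for Cirrus, 2 for Echo — Cirrus by 9–2.
Concept 3 vs Echo: Concept 3 preferred on 5 ballots; Echo wins 6–5.
No design is unbeaten: Concept 1 loses to Model W; Model W loses to Cirrus; Model T loses to Model W; Cirrus loses to Concept 3; Concept 3 loses to Echo; Echo loses to Cirrus. In particular Cirrus → Echo → Concept 3 → Cirrus is a majority cycle — no Condorcet winner exists.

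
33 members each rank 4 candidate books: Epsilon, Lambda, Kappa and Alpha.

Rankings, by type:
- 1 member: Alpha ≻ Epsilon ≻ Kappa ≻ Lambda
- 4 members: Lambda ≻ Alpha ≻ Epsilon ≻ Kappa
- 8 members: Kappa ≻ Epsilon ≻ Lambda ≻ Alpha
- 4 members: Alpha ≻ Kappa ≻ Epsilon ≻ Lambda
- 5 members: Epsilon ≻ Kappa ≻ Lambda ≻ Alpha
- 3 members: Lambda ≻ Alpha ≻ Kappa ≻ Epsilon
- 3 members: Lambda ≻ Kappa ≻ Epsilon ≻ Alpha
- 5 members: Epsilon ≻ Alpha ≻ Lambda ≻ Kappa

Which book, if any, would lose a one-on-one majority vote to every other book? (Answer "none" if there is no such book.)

none

Pairwise majorities:
Epsilon vs Lambda: 23 to 10, Epsilon.
Epsilon–Kappa: Kappa 18–15.
Epsilon vs Alpha: Epsilon wins 21–12.
Lambda vs Kappa: Kappa wins 18–15.
Lambda vs Alpha: 4+8+5+3+3 = 23 for Lambda, 10 for Alpha — Lambda by 23–10.
Kappa vs Alpha: 8+5+3 = 16 for Kappa, 17 for Alpha — Alpha by 17–16.
No book is winless: Epsilon beats Lambda; Lambda beats Alpha; Kappa beats Epsilon; Alpha beats Kappa. There is no Condorcet loser.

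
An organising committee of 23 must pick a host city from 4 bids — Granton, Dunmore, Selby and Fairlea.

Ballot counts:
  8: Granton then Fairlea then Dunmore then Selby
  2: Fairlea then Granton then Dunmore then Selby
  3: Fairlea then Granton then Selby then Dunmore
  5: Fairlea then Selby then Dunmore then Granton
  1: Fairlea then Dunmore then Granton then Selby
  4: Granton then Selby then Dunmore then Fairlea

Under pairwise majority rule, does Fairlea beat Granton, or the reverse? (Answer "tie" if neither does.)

Granton

Ballots ranking Fairlea above Granton: 2 + 3 + 5 + 1 = 11.
Ballots ranking Granton above Fairlea: 23 − 11 = 12.
Granton wins the head-to-head 12–11.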